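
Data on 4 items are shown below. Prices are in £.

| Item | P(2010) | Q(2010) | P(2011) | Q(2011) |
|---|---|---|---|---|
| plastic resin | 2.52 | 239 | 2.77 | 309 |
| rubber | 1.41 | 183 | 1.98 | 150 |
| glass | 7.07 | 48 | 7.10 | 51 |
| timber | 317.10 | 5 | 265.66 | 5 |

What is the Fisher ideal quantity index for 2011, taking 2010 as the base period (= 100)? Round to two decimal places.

Laspeyres component (base-period weights):
ΣP(2010)Q(2011) = 2.52×309 + 1.41×150 + 7.07×51 + 317.10×5 = 778.68 + 211.5 + 360.57 + 1585.5 = 2936.25
ΣP(2010)Q(2010) = 2.52×239 + 1.41×183 + 7.07×48 + 317.10×5 = 602.28 + 258.03 + 339.36 + 1585.5 = 2785.17
L = 2936.25 / 2785.17 × 100 = 105.4244
Paasche component (current-period weights):
ΣP(2011)Q(2011) = 2.77×309 + 1.98×150 + 7.10×51 + 265.66×5 = 855.93 + 297 + 362.1 + 1328.3 = 2843.33
ΣP(2011)Q(2010) = 2.77×239 + 1.98×183 + 7.10×48 + 265.66×5 = 662.03 + 362.34 + 340.8 + 1328.3 = 2693.47
P = 2843.33 / 2693.47 × 100 = 105.5638
Fisher = √(L × P) = √(105.4244 × 105.5638) = 105.4941

105.49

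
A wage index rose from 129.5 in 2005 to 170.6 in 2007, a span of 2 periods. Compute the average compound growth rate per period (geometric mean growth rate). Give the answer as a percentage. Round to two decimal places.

Growth factor = (170.6/129.5)^(1/2) = (1.317375)^(1/2) = 1.147769
Growth rate = 1.147769 − 1 = 0.147769 = 14.7769%

14.78%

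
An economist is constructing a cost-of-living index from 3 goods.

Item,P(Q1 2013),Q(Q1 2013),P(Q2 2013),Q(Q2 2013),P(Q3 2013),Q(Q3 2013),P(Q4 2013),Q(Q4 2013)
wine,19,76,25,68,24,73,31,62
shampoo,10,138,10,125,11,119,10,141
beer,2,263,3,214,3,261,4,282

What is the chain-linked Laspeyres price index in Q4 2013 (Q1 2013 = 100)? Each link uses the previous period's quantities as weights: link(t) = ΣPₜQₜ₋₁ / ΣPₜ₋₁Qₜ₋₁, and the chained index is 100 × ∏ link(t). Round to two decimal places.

144.35

Link Q1 2013→Q2 2013:
ΣP(Q2 2013)Q(Q1 2013) = 25×76 + 10×138 + 3×263 = 1900 + 1380 + 789 = 4069
ΣP(Q1 2013)Q(Q1 2013) = 19×76 + 10×138 + 2×263 = 1444 + 1380 + 526 = 3350
link = 4069/3350 = 1.214627
Link Q2 2013→Q3 2013:
ΣP(Q3 2013)Q(Q2 2013) = 24×68 + 11×125 + 3×214 = 1632 + 1375 + 642 = 3649
ΣP(Q2 2013)Q(Q2 2013) = 25×68 + 10×125 + 3×214 = 1700 + 1250 + 642 = 3592
link = 3649/3592 = 1.015869
Link Q3 2013→Q4 2013:
ΣP(Q4 2013)Q(Q3 2013) = 31×73 + 10×119 + 4×261 = 2263 + 1190 + 1044 = 4497
ΣP(Q3 2013)Q(Q3 2013) = 24×73 + 11×119 + 3×261 = 1752 + 1309 + 783 = 3844
link = 4497/3844 = 1.169875
Chained index = 100 × 1.214627 × 1.015869 × 1.169875 = 144.3510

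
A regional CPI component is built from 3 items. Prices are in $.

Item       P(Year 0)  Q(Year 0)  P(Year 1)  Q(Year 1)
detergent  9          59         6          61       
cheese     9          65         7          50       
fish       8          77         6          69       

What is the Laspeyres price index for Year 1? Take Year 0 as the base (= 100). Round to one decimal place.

73.4

Laspeyres price index uses base-period quantities as weights.
ΣP(Year 1)·Q(Year 0) = 6×59 + 7×65 + 6×77 = 354 + 455 + 462 = 1271
ΣP(Year 0)·Q(Year 0) = 9×59 + 9×65 + 8×77 = 531 + 585 + 616 = 1732
Index = 1271 / 1732 × 100 = 73.3834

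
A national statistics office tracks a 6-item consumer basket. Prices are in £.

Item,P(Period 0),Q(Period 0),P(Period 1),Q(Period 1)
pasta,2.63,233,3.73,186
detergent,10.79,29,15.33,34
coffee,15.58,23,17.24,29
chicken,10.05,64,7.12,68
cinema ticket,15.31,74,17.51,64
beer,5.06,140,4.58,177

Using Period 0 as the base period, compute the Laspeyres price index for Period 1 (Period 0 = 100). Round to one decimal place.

108.9

Laspeyres price index uses base-period quantities as weights.
ΣP(Period 1)·Q(Period 0) = 3.73×233 + 15.33×29 + 17.24×23 + 7.12×64 + 17.51×74 + 4.58×140 = 869.09 + 444.57 + 396.52 + 455.68 + 1295.74 + 641.2 = 4102.8
ΣP(Period 0)·Q(Period 0) = 2.63×233 + 10.79×29 + 15.58×23 + 10.05×64 + 15.31×74 + 5.06×140 = 612.79 + 312.91 + 358.34 + 643.2 + 1132.94 + 708.4 = 3768.58
Index = 4102.8 / 3768.58 × 100 = 108.8686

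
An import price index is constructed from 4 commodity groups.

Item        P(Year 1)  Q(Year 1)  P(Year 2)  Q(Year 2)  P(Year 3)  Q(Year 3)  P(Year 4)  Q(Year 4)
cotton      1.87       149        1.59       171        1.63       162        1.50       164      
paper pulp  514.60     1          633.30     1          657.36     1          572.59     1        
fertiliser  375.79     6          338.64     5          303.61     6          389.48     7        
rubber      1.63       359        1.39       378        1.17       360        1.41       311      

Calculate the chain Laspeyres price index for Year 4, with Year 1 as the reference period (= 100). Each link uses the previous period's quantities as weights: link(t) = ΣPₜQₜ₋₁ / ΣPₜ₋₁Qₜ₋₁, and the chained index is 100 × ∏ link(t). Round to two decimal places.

100.40

Link Year 1→Year 2:
ΣP(Year 2)Q(Year 1) = 1.59×149 + 633.30×1 + 338.64×6 + 1.39×359 = 236.91 + 633.3 + 2031.84 + 499.01 = 3401.06
ΣP(Year 1)Q(Year 1) = 1.87×149 + 514.60×1 + 375.79×6 + 1.63×359 = 278.63 + 514.6 + 2254.74 + 585.17 = 3633.14
link = 3401.06/3633.14 = 0.936121
Link Year 2→Year 3:
ΣP(Year 3)Q(Year 2) = 1.63×171 + 657.36×1 + 303.61×5 + 1.17×378 = 278.73 + 657.36 + 1518.05 + 442.26 = 2896.4
ΣP(Year 2)Q(Year 2) = 1.59×171 + 633.30×1 + 338.64×5 + 1.39×378 = 271.89 + 633.3 + 1693.2 + 525.42 = 3123.81
link = 2896.4/3123.81 = 0.927201
Link Year 3→Year 4:
ΣP(Year 4)Q(Year 3) = 1.50×162 + 572.59×1 + 389.48×6 + 1.41×360 = 243 + 572.59 + 2336.88 + 507.6 = 3660.07
ΣP(Year 3)Q(Year 3) = 1.63×162 + 657.36×1 + 303.61×6 + 1.17×360 = 264.06 + 657.36 + 1821.66 + 421.2 = 3164.28
link = 3660.07/3164.28 = 1.156683
Chained index = 100 × 0.936121 × 0.927201 × 1.156683 = 100.3970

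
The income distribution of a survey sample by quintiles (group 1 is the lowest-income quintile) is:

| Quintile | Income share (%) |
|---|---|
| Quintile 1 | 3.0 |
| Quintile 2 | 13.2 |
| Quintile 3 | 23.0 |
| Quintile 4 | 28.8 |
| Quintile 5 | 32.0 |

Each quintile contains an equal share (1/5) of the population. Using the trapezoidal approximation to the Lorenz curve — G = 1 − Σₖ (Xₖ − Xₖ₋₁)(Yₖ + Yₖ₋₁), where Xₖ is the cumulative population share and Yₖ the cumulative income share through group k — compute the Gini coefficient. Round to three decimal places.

Cumulative income shares Yₖ: 0.0300, 0.1620, 0.3920, 0.6800, 1.0000
Σ (Xₖ−Xₖ₋₁)(Yₖ+Yₖ₋₁) = (1/5)(0.0300+0.0000) + (1/5)(0.1620+0.0300) + (1/5)(0.3920+0.1620) + (1/5)(0.6800+0.3920) + (1/5)(1.0000+0.6800)
  = 0.0060 + 0.0384 + 0.1108 + 0.2144 + 0.3360 = 0.7056
G = 1 − 0.7056 = 0.2944

0.294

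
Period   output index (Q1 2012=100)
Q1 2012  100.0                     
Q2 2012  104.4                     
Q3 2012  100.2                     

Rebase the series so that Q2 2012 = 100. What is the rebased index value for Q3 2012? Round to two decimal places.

Rebased(Q3 2012) = 100.2 / 104.4 × 100 = 95.9770

95.98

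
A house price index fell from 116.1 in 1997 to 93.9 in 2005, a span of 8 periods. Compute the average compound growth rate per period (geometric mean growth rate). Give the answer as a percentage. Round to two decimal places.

-2.62%

Growth factor = (93.9/116.1)^(1/8) = (0.808786)^(1/8) = 0.973821
Growth rate = 0.973821 − 1 = -0.026179 = -2.6179%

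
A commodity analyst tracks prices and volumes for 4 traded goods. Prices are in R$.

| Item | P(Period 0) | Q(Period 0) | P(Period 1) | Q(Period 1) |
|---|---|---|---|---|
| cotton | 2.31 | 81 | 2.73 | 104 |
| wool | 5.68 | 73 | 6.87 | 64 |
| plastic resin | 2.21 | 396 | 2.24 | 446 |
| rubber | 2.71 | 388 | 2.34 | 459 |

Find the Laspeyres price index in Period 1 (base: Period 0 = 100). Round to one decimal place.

99.6

Laspeyres price index uses base-period quantities as weights.
ΣP(Period 1)·Q(Period 0) = 2.73×81 + 6.87×73 + 2.24×396 + 2.34×388 = 221.13 + 501.51 + 887.04 + 907.92 = 2517.6
ΣP(Period 0)·Q(Period 0) = 2.31×81 + 5.68×73 + 2.21×396 + 2.71×388 = 187.11 + 414.64 + 875.16 + 1051.48 = 2528.39
Index = 2517.6 / 2528.39 × 100 = 99.5732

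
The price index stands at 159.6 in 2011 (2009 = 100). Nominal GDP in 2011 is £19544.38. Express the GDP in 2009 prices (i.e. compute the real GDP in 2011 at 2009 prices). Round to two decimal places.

12245.85

Real = Nominal ÷ (Index/100) = 19544.38 ÷ (159.6/100)
     = 19544.38 ÷ 1.596 = 12245.8521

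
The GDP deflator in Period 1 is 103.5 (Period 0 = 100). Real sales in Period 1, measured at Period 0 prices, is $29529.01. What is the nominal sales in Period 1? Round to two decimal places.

Nominal = Real × (Index/100) = 29529.01 × (103.5/100)
        = 29529.01 × 1.035 = 30562.5253

30562.53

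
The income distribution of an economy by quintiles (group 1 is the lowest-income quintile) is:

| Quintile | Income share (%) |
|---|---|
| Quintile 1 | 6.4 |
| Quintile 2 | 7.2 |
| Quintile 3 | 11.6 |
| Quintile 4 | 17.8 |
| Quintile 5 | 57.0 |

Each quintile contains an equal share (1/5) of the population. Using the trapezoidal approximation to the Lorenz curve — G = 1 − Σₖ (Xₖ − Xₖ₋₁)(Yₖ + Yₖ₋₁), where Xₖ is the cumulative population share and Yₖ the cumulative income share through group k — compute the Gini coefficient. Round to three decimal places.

Cumulative income shares Yₖ: 0.0640, 0.1360, 0.2520, 0.4300, 1.0000
Σ (Xₖ−Xₖ₋₁)(Yₖ+Yₖ₋₁) = (1/5)(0.0640+0.0000) + (1/5)(0.1360+0.0640) + (1/5)(0.2520+0.1360) + (1/5)(0.4300+0.2520) + (1/5)(1.0000+0.4300)
  = 0.0128 + 0.0400 + 0.0776 + 0.1364 + 0.2860 = 0.5528
G = 1 − 0.5528 = 0.4472

0.447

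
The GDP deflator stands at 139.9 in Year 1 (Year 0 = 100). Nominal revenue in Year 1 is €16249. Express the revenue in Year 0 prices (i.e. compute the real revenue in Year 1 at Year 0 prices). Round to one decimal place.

11614.7

Real = Nominal ÷ (Index/100) = 16249 ÷ (139.9/100)
     = 16249 ÷ 1.399 = 11614.7248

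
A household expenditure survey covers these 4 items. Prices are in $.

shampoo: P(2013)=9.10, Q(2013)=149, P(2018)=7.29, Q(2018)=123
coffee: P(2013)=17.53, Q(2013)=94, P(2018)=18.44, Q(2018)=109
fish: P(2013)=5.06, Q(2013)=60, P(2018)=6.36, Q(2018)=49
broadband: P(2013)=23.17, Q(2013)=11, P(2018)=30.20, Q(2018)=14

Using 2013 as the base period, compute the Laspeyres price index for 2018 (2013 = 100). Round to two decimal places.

99.19

Laspeyres price index uses base-period quantities as weights.
ΣP(2018)·Q(2013) = 7.29×149 + 18.44×94 + 6.36×60 + 30.20×11 = 1086.21 + 1733.36 + 381.6 + 332.2 = 3533.37
ΣP(2013)·Q(2013) = 9.10×149 + 17.53×94 + 5.06×60 + 23.17×11 = 1355.9 + 1647.82 + 303.6 + 254.87 = 3562.19
Index = 3533.37 / 3562.19 × 100 = 99.1909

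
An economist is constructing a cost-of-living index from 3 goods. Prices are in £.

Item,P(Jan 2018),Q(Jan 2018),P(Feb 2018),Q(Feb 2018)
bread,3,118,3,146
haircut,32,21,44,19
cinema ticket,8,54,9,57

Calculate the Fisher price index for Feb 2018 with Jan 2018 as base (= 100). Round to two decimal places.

119.98

Laspeyres component (base-period weights):
ΣP(Feb 2018)Q(Jan 2018) = 3×118 + 44×21 + 9×54 = 354 + 924 + 486 = 1764
ΣP(Jan 2018)Q(Jan 2018) = 3×118 + 32×21 + 8×54 = 354 + 672 + 432 = 1458
L = 1764 / 1458 × 100 = 120.9877
Paasche component (current-period weights):
ΣP(Feb 2018)Q(Feb 2018) = 3×146 + 44×19 + 9×57 = 438 + 836 + 513 = 1787
ΣP(Jan 2018)Q(Feb 2018) = 3×146 + 32×19 + 8×57 = 438 + 608 + 456 = 1502
P = 1787 / 1502 × 100 = 118.9747
Fisher = √(L × P) = √(120.9877 × 118.9747) = 119.9770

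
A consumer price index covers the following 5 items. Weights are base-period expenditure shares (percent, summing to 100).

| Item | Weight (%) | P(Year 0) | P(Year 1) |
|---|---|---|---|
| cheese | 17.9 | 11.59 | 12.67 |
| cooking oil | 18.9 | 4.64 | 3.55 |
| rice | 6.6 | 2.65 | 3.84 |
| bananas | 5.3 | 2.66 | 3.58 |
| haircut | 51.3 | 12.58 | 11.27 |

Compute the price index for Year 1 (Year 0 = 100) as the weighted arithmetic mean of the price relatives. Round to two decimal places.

cheese: 17.9 × (12.67/11.59) = 17.9 × 1.093184 = 19.5680
cooking oil: 18.9 × (3.55/4.64) = 18.9 × 0.765086 = 14.4601
rice: 6.6 × (3.84/2.65) = 6.6 × 1.449057 = 9.5638
bananas: 5.3 × (3.58/2.66) = 5.3 × 1.345865 = 7.1331
haircut: 51.3 × (11.27/12.58) = 51.3 × 0.895866 = 45.9579
Index = Σ wᵢ·(p₁ᵢ/p₀ᵢ) = 19.5680 + 14.4601 + 9.5638 + 7.1331 + 45.9579 = 96.6829

96.68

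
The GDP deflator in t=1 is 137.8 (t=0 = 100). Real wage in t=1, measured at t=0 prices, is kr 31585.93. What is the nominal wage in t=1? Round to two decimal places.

43525.41

Nominal = Real × (Index/100) = 31585.93 × (137.8/100)
        = 31585.93 × 1.378 = 43525.4115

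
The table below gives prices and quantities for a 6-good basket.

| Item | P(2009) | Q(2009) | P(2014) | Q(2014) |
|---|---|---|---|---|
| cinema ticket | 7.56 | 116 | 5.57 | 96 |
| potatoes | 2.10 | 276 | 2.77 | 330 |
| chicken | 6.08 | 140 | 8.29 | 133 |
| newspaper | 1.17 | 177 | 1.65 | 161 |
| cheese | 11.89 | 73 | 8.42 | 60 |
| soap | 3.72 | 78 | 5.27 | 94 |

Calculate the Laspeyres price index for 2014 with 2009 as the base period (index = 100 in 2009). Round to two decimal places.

105.88

Laspeyres price index uses base-period quantities as weights.
ΣP(2014)·Q(2009) = 5.57×116 + 2.77×276 + 8.29×140 + 1.65×177 + 8.42×73 + 5.27×78 = 646.12 + 764.52 + 1160.6 + 292.05 + 614.66 + 411.06 = 3889.01
ΣP(2009)·Q(2009) = 7.56×116 + 2.10×276 + 6.08×140 + 1.17×177 + 11.89×73 + 3.72×78 = 876.96 + 579.6 + 851.2 + 207.09 + 867.97 + 290.16 = 3672.98
Index = 3889.01 / 3672.98 × 100 = 105.8816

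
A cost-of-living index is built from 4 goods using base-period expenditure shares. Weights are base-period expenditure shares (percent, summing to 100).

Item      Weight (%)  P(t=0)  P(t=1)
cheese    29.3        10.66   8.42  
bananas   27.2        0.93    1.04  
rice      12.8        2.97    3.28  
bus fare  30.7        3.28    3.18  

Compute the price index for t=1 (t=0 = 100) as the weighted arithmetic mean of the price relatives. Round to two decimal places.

97.46

cheese: 29.3 × (8.42/10.66) = 29.3 × 0.789869 = 23.1432
bananas: 27.2 × (1.04/0.93) = 27.2 × 1.118280 = 30.4172
rice: 12.8 × (3.28/2.97) = 12.8 × 1.104377 = 14.1360
bus fare: 30.7 × (3.18/3.28) = 30.7 × 0.969512 = 29.7640
Index = Σ wᵢ·(p₁ᵢ/p₀ᵢ) = 23.1432 + 30.4172 + 14.1360 + 29.7640 = 97.4604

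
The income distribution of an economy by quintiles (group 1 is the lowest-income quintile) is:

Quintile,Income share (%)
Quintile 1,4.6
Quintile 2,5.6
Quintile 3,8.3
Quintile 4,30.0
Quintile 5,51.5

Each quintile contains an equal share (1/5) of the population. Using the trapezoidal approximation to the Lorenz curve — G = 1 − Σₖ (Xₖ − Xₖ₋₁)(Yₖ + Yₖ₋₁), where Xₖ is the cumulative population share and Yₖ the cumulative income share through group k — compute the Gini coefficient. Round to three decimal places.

0.473

Cumulative income shares Yₖ: 0.0460, 0.1020, 0.1850, 0.4850, 1.0000
Σ (Xₖ−Xₖ₋₁)(Yₖ+Yₖ₋₁) = (1/5)(0.0460+0.0000) + (1/5)(0.1020+0.0460) + (1/5)(0.1850+0.1020) + (1/5)(0.4850+0.1850) + (1/5)(1.0000+0.4850)
  = 0.0092 + 0.0296 + 0.0574 + 0.1340 + 0.2970 = 0.5272
G = 1 − 0.5272 = 0.4728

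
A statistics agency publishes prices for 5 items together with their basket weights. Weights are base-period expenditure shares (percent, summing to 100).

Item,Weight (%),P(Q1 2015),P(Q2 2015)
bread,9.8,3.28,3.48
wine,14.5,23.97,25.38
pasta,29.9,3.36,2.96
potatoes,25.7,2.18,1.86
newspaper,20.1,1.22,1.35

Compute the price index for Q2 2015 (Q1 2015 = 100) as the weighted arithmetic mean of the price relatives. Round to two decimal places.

96.26

bread: 9.8 × (3.48/3.28) = 9.8 × 1.060976 = 10.3976
wine: 14.5 × (25.38/23.97) = 14.5 × 1.058824 = 15.3529
pasta: 29.9 × (2.96/3.36) = 29.9 × 0.880952 = 26.3405
potatoes: 25.7 × (1.86/2.18) = 25.7 × 0.853211 = 21.9275
newspaper: 20.1 × (1.35/1.22) = 20.1 × 1.106557 = 22.2418
Index = Σ wᵢ·(p₁ᵢ/p₀ᵢ) = 10.3976 + 15.3529 + 26.3405 + 21.9275 + 22.2418 = 96.2603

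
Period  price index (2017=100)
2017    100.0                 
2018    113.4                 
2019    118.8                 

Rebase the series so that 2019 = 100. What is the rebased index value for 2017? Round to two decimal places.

84.18

Rebased(2017) = 100.0 / 118.8 × 100 = 84.1751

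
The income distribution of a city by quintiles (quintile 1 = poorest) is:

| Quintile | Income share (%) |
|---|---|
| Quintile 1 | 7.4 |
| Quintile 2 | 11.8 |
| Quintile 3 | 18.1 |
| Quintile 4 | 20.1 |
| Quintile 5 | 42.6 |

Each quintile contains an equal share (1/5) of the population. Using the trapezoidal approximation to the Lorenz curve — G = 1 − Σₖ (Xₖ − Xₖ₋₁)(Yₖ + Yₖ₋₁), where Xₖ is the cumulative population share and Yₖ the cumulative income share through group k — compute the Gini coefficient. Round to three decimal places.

0.315

Cumulative income shares Yₖ: 0.0740, 0.1920, 0.3730, 0.5740, 1.0000
Σ (Xₖ−Xₖ₋₁)(Yₖ+Yₖ₋₁) = (1/5)(0.0740+0.0000) + (1/5)(0.1920+0.0740) + (1/5)(0.3730+0.1920) + (1/5)(0.5740+0.3730) + (1/5)(1.0000+0.5740)
  = 0.0148 + 0.0532 + 0.1130 + 0.1894 + 0.3148 = 0.6852
G = 1 − 0.6852 = 0.3148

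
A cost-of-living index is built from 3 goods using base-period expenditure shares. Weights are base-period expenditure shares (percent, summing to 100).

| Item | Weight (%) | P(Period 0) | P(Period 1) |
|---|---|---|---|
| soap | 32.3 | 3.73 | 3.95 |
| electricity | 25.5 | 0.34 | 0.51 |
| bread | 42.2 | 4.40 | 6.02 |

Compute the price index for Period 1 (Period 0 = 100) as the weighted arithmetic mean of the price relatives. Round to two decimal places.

130.19

soap: 32.3 × (3.95/3.73) = 32.3 × 1.058981 = 34.2051
electricity: 25.5 × (0.51/0.34) = 25.5 × 1.500000 = 38.2500
bread: 42.2 × (6.02/4.40) = 42.2 × 1.368182 = 57.7373
Index = Σ wᵢ·(p₁ᵢ/p₀ᵢ) = 34.2051 + 38.2500 + 57.7373 = 130.1924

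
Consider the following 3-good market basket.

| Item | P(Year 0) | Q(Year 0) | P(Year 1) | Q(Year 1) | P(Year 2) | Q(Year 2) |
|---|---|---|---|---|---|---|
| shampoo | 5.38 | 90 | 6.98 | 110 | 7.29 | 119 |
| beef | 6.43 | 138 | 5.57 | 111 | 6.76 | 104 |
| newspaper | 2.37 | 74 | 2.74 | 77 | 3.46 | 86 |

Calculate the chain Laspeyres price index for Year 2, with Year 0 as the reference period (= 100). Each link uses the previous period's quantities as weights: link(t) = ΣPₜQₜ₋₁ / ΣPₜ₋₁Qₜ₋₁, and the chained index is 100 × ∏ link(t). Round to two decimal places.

117.76

Link Year 0→Year 1:
ΣP(Year 1)Q(Year 0) = 6.98×90 + 5.57×138 + 2.74×74 = 628.2 + 768.66 + 202.76 = 1599.62
ΣP(Year 0)Q(Year 0) = 5.38×90 + 6.43×138 + 2.37×74 = 484.2 + 887.34 + 175.38 = 1546.92
link = 1599.62/1546.92 = 1.034068
Link Year 1→Year 2:
ΣP(Year 2)Q(Year 1) = 7.29×110 + 6.76×111 + 3.46×77 = 801.9 + 750.36 + 266.42 = 1818.68
ΣP(Year 1)Q(Year 1) = 6.98×110 + 5.57×111 + 2.74×77 = 767.8 + 618.27 + 210.98 = 1597.05
link = 1818.68/1597.05 = 1.138775
Chained index = 100 × 1.034068 × 1.138775 = 117.7570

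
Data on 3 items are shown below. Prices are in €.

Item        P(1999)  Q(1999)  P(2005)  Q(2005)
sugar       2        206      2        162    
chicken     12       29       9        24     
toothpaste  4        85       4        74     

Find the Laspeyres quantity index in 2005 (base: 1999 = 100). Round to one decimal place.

Laspeyres quantity index uses base-period prices as weights.
ΣP(1999)·Q(2005) = 2×162 + 12×24 + 4×74 = 324 + 288 + 296 = 908
ΣP(1999)·Q(1999) = 2×206 + 12×29 + 4×85 = 412 + 348 + 340 = 1100
Index = 908 / 1100 × 100 = 82.5455

82.5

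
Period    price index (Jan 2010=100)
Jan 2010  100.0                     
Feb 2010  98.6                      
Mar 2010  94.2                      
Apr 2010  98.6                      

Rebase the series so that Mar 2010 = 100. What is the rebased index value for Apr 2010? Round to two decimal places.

104.67

Rebased(Apr 2010) = 98.6 / 94.2 × 100 = 104.6709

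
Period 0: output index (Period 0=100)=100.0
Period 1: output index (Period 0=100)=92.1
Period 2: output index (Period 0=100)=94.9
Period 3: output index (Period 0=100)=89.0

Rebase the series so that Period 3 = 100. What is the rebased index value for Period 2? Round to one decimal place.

106.6

Rebased(Period 2) = 94.9 / 89.0 × 100 = 106.6292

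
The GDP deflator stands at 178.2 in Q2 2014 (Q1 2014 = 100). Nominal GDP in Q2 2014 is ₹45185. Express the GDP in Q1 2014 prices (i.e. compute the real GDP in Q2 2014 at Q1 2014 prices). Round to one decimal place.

25356.3

Real = Nominal ÷ (Index/100) = 45185 ÷ (178.2/100)
     = 45185 ÷ 1.782 = 25356.3412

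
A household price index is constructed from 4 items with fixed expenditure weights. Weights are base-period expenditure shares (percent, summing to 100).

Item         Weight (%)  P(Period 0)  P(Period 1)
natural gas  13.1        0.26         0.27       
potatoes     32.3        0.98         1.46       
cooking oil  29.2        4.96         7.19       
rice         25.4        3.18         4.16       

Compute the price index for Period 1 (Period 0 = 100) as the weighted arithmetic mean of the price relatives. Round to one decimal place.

137.3

natural gas: 13.1 × (0.27/0.26) = 13.1 × 1.038462 = 13.6038
potatoes: 32.3 × (1.46/0.98) = 32.3 × 1.489796 = 48.1204
cooking oil: 29.2 × (7.19/4.96) = 29.2 × 1.449597 = 42.3282
rice: 25.4 × (4.16/3.18) = 25.4 × 1.308176 = 33.2277
Index = Σ wᵢ·(p₁ᵢ/p₀ᵢ) = 13.6038 + 48.1204 + 42.3282 + 33.2277 = 137.2802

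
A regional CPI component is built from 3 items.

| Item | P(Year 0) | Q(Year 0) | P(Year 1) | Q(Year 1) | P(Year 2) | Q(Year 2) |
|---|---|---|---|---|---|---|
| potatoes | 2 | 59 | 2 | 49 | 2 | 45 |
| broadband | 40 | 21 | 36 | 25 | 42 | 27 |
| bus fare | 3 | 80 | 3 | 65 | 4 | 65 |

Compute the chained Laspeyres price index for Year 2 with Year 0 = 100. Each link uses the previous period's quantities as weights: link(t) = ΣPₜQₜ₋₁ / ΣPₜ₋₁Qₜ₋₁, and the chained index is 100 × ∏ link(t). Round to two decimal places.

Link Year 0→Year 1:
ΣP(Year 1)Q(Year 0) = 2×59 + 36×21 + 3×80 = 118 + 756 + 240 = 1114
ΣP(Year 0)Q(Year 0) = 2×59 + 40×21 + 3×80 = 118 + 840 + 240 = 1198
link = 1114/1198 = 0.929883
Link Year 1→Year 2:
ΣP(Year 2)Q(Year 1) = 2×49 + 42×25 + 4×65 = 98 + 1050 + 260 = 1408
ΣP(Year 1)Q(Year 1) = 2×49 + 36×25 + 3×65 = 98 + 900 + 195 = 1193
link = 1408/1193 = 1.180218
Chained index = 100 × 0.929883 × 1.180218 = 109.7465

109.75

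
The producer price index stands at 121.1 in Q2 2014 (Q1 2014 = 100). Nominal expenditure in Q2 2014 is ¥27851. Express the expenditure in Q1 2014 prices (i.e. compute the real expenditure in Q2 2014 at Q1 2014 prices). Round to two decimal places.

22998.35

Real = Nominal ÷ (Index/100) = 27851 ÷ (121.1/100)
     = 27851 ÷ 1.211 = 22998.3485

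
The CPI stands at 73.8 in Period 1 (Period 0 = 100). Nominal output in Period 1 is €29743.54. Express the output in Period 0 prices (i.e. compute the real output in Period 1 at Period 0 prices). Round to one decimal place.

40302.9

Real = Nominal ÷ (Index/100) = 29743.54 ÷ (73.8/100)
     = 29743.54 ÷ 0.738 = 40302.8997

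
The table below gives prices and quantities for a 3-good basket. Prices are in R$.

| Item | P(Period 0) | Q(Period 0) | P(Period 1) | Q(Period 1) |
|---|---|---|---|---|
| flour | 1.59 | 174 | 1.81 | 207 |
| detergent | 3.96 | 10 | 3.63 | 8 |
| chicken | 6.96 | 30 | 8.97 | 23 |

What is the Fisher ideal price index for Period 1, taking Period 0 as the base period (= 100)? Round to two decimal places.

Laspeyres component (base-period weights):
ΣP(Period 1)Q(Period 0) = 1.81×174 + 3.63×10 + 8.97×30 = 314.94 + 36.3 + 269.1 = 620.34
ΣP(Period 0)Q(Period 0) = 1.59×174 + 3.96×10 + 6.96×30 = 276.66 + 39.6 + 208.8 = 525.06
L = 620.34 / 525.06 × 100 = 118.1465
Paasche component (current-period weights):
ΣP(Period 1)Q(Period 1) = 1.81×207 + 3.63×8 + 8.97×23 = 374.67 + 29.04 + 206.31 = 610.02
ΣP(Period 0)Q(Period 1) = 1.59×207 + 3.96×8 + 6.96×23 = 329.13 + 31.68 + 160.08 = 520.89
P = 610.02 / 520.89 × 100 = 117.1111
Fisher = √(L × P) = √(118.1465 × 117.1111) = 117.6277

117.63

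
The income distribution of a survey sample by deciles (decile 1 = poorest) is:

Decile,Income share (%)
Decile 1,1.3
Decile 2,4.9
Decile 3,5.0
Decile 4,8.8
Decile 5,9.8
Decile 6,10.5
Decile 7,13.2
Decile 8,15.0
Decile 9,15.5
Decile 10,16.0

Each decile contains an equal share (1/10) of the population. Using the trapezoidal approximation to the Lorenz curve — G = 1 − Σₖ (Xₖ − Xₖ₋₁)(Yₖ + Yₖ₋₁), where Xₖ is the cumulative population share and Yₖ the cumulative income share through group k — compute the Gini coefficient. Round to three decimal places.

0.270

Cumulative income shares Yₖ: 0.0130, 0.0620, 0.1120, 0.2000, 0.2980, 0.4030, 0.5350, 0.6850, 0.8400, 1.0000
Σ (Xₖ−Xₖ₋₁)(Yₖ+Yₖ₋₁) = (1/10)(0.0130+0.0000) + (1/10)(0.0620+0.0130) + (1/10)(0.1120+0.0620) + (1/10)(0.2000+0.1120) + (1/10)(0.2980+0.2000) + (1/10)(0.4030+0.2980) + (1/10)(0.5350+0.4030) + (1/10)(0.6850+0.5350) + (1/10)(0.8400+0.6850) + (1/10)(1.0000+0.8400)
  = 0.0013 + 0.0075 + 0.0174 + 0.0312 + 0.0498 + 0.0701 + 0.0938 + 0.1220 + 0.1525 + 0.1840 = 0.7296
G = 1 − 0.7296 = 0.2704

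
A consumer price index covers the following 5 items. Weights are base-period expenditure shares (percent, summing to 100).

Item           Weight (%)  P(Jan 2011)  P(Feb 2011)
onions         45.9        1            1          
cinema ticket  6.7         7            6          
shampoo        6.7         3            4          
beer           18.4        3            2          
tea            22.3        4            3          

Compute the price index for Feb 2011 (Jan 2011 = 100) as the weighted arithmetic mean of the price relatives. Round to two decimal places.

89.57

onions: 45.9 × (1/1) = 45.9 × 1.000000 = 45.9000
cinema ticket: 6.7 × (6/7) = 6.7 × 0.857143 = 5.7429
shampoo: 6.7 × (4/3) = 6.7 × 1.333333 = 8.9333
beer: 18.4 × (2/3) = 18.4 × 0.666667 = 12.2667
tea: 22.3 × (3/4) = 22.3 × 0.750000 = 16.7250
Index = Σ wᵢ·(p₁ᵢ/p₀ᵢ) = 45.9000 + 5.7429 + 8.9333 + 12.2667 + 16.7250 = 89.5679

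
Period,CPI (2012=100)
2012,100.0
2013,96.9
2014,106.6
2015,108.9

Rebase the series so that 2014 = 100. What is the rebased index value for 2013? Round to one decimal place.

90.9

Rebased(2013) = 96.9 / 106.6 × 100 = 90.9006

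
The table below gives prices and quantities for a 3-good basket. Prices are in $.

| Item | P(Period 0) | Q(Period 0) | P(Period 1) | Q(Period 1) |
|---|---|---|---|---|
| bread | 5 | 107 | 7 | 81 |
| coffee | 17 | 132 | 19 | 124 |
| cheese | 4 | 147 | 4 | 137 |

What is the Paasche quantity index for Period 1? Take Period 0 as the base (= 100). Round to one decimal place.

90.3

Paasche quantity index uses current-period prices as weights.
ΣP(Period 1)·Q(Period 1) = 7×81 + 19×124 + 4×137 = 567 + 2356 + 548 = 3471
ΣP(Period 1)·Q(Period 0) = 7×107 + 19×132 + 4×147 = 749 + 2508 + 588 = 3845
Index = 3471 / 3845 × 100 = 90.2731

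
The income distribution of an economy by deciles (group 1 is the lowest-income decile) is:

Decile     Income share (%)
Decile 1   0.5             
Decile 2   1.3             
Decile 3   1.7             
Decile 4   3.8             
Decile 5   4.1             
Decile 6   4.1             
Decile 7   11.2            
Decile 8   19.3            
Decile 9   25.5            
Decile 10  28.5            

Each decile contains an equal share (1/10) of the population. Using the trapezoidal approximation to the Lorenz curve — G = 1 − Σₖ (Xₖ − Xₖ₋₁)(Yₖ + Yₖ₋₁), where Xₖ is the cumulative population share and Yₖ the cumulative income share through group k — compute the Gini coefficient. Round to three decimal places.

0.532

Cumulative income shares Yₖ: 0.0050, 0.0180, 0.0350, 0.0730, 0.1140, 0.1550, 0.2670, 0.4600, 0.7150, 1.0000
Σ (Xₖ−Xₖ₋₁)(Yₖ+Yₖ₋₁) = (1/10)(0.0050+0.0000) + (1/10)(0.0180+0.0050) + (1/10)(0.0350+0.0180) + (1/10)(0.0730+0.0350) + (1/10)(0.1140+0.0730) + (1/10)(0.1550+0.1140) + (1/10)(0.2670+0.1550) + (1/10)(0.4600+0.2670) + (1/10)(0.7150+0.4600) + (1/10)(1.0000+0.7150)
  = 0.0005 + 0.0023 + 0.0053 + 0.0108 + 0.0187 + 0.0269 + 0.0422 + 0.0727 + 0.1175 + 0.1715 = 0.4684
G = 1 − 0.4684 = 0.5316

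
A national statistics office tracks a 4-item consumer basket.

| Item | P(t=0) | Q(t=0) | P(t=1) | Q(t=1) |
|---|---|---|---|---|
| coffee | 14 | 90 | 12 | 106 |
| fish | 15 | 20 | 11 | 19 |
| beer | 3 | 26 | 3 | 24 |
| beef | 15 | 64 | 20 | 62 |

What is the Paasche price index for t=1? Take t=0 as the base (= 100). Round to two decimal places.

Paasche price index uses current-period quantities as weights.
ΣP(t=1)·Q(t=1) = 12×106 + 11×19 + 3×24 + 20×62 = 1272 + 209 + 72 + 1240 = 2793
ΣP(t=0)·Q(t=1) = 14×106 + 15×19 + 3×24 + 15×62 = 1484 + 285 + 72 + 930 = 2771
Index = 2793 / 2771 × 100 = 100.7939

100.79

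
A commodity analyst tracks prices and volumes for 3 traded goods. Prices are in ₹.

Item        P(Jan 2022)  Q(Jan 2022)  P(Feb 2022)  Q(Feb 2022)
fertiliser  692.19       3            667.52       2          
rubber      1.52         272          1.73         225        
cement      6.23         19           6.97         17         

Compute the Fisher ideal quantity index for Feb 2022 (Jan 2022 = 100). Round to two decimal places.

70.49

Laspeyres component (base-period weights):
ΣP(Jan 2022)Q(Feb 2022) = 692.19×2 + 1.52×225 + 6.23×17 = 1384.38 + 342 + 105.91 = 1832.29
ΣP(Jan 2022)Q(Jan 2022) = 692.19×3 + 1.52×272 + 6.23×19 = 2076.57 + 413.44 + 118.37 = 2608.38
L = 1832.29 / 2608.38 × 100 = 70.2463
Paasche component (current-period weights):
ΣP(Feb 2022)Q(Feb 2022) = 667.52×2 + 1.73×225 + 6.97×17 = 1335.04 + 389.25 + 118.49 = 1842.78
ΣP(Feb 2022)Q(Jan 2022) = 667.52×3 + 1.73×272 + 6.97×19 = 2002.56 + 470.56 + 132.43 = 2605.55
P = 1842.78 / 2605.55 × 100 = 70.7252
Fisher = √(L × P) = √(70.2463 × 70.7252) = 70.4853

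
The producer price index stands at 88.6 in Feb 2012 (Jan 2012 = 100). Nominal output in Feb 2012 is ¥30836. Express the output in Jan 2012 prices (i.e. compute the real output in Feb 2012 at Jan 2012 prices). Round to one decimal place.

Real = Nominal ÷ (Index/100) = 30836 ÷ (88.6/100)
     = 30836 ÷ 0.886 = 34803.6117

34803.6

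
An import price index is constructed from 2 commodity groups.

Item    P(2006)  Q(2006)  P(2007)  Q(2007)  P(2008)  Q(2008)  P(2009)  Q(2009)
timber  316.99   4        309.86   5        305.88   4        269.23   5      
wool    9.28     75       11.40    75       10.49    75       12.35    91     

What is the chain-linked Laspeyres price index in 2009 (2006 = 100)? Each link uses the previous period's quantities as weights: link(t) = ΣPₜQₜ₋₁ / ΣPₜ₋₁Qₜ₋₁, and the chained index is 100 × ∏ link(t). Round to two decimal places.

Link 2006→2007:
ΣP(2007)Q(2006) = 309.86×4 + 11.40×75 = 1239.44 + 855 = 2094.44
ΣP(2006)Q(2006) = 316.99×4 + 9.28×75 = 1267.96 + 696 = 1963.96
link = 2094.44/1963.96 = 1.066437
Link 2007→2008:
ΣP(2008)Q(2007) = 305.88×5 + 10.49×75 = 1529.4 + 786.75 = 2316.15
ΣP(2007)Q(2007) = 309.86×5 + 11.40×75 = 1549.3 + 855 = 2404.3
link = 2316.15/2404.3 = 0.963337
Link 2008→2009:
ΣP(2009)Q(2008) = 269.23×4 + 12.35×75 = 1076.92 + 926.25 = 2003.17
ΣP(2008)Q(2008) = 305.88×4 + 10.49×75 = 1223.52 + 786.75 = 2010.27
link = 2003.17/2010.27 = 0.996468
Chained index = 100 × 1.066437 × 0.963337 × 0.996468 = 102.3709

102.37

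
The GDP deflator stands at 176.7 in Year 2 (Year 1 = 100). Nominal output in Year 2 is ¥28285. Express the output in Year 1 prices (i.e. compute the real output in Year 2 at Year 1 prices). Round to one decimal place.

Real = Nominal ÷ (Index/100) = 28285 ÷ (176.7/100)
     = 28285 ÷ 1.767 = 16007.3571

16007.4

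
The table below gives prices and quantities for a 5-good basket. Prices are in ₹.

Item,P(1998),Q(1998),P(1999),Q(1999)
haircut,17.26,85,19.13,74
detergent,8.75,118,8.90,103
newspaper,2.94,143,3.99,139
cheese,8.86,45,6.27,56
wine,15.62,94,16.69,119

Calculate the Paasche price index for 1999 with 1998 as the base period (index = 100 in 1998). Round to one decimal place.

Paasche price index uses current-period quantities as weights.
ΣP(1999)·Q(1999) = 19.13×74 + 8.90×103 + 3.99×139 + 6.27×56 + 16.69×119 = 1415.62 + 916.7 + 554.61 + 351.12 + 1986.11 = 5224.16
ΣP(1998)·Q(1999) = 17.26×74 + 8.75×103 + 2.94×139 + 8.86×56 + 15.62×119 = 1277.24 + 901.25 + 408.66 + 496.16 + 1858.78 = 4942.09
Index = 5224.16 / 4942.09 × 100 = 105.7075

105.7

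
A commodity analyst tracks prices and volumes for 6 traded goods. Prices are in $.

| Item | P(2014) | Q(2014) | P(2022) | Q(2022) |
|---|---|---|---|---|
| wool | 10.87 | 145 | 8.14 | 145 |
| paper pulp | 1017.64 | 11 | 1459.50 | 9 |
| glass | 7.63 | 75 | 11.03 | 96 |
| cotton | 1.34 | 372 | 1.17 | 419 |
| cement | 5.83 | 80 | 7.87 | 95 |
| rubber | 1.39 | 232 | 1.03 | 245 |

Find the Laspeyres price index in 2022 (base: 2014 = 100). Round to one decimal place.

Laspeyres price index uses base-period quantities as weights.
ΣP(2022)·Q(2014) = 8.14×145 + 1459.50×11 + 11.03×75 + 1.17×372 + 7.87×80 + 1.03×232 = 1180.3 + 16054.5 + 827.25 + 435.24 + 629.6 + 238.96 = 19365.85
ΣP(2014)·Q(2014) = 10.87×145 + 1017.64×11 + 7.63×75 + 1.34×372 + 5.83×80 + 1.39×232 = 1576.15 + 11194.04 + 572.25 + 498.48 + 466.4 + 322.48 = 14629.8
Index = 19365.85 / 14629.8 × 100 = 132.3726

132.4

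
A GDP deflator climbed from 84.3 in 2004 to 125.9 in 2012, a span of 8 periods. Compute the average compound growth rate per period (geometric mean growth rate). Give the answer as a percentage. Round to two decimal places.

Growth factor = (125.9/84.3)^(1/8) = (1.493476)^(1/8) = 1.051416
Growth rate = 1.051416 − 1 = 0.051416 = 5.1416%

5.14%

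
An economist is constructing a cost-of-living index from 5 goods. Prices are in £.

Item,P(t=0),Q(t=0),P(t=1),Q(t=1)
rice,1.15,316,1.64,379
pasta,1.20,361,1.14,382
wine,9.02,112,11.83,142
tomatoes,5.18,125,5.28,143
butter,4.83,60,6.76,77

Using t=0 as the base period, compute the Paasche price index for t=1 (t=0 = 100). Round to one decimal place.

Paasche price index uses current-period quantities as weights.
ΣP(t=1)·Q(t=1) = 1.64×379 + 1.14×382 + 11.83×142 + 5.28×143 + 6.76×77 = 621.56 + 435.48 + 1679.86 + 755.04 + 520.52 = 4012.46
ΣP(t=0)·Q(t=1) = 1.15×379 + 1.20×382 + 9.02×142 + 5.18×143 + 4.83×77 = 435.85 + 458.4 + 1280.84 + 740.74 + 371.91 = 3287.74
Index = 4012.46 / 3287.74 × 100 = 122.0431

122.0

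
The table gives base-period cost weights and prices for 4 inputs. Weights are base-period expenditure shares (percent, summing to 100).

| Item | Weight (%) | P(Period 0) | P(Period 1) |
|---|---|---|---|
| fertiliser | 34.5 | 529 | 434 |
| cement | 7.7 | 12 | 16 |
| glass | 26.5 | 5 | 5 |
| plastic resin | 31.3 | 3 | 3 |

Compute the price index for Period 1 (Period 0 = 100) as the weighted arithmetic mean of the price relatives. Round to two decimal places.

fertiliser: 34.5 × (434/529) = 34.5 × 0.820416 = 28.3043
cement: 7.7 × (16/12) = 7.7 × 1.333333 = 10.2667
glass: 26.5 × (5/5) = 26.5 × 1.000000 = 26.5000
plastic resin: 31.3 × (3/3) = 31.3 × 1.000000 = 31.3000
Index = Σ wᵢ·(p₁ᵢ/p₀ᵢ) = 28.3043 + 10.2667 + 26.5000 + 31.3000 = 96.3710

96.37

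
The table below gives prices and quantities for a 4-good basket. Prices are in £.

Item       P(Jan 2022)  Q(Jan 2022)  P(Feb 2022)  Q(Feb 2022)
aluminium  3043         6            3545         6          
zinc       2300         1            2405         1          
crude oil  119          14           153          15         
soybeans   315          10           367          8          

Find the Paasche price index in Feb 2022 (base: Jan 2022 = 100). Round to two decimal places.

116.26

Paasche price index uses current-period quantities as weights.
ΣP(Feb 2022)·Q(Feb 2022) = 3545×6 + 2405×1 + 153×15 + 367×8 = 21270 + 2405 + 2295 + 2936 = 28906
ΣP(Jan 2022)·Q(Feb 2022) = 3043×6 + 2300×1 + 119×15 + 315×8 = 18258 + 2300 + 1785 + 2520 = 24863
Index = 28906 / 24863 × 100 = 116.2611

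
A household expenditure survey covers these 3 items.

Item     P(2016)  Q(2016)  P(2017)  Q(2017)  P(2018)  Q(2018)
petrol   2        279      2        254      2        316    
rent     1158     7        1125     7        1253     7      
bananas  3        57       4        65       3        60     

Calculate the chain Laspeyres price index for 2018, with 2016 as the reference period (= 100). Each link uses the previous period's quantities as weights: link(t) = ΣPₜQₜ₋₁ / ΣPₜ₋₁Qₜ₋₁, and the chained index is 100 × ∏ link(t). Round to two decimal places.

Link 2016→2017:
ΣP(2017)Q(2016) = 2×279 + 1125×7 + 4×57 = 558 + 7875 + 228 = 8661
ΣP(2016)Q(2016) = 2×279 + 1158×7 + 3×57 = 558 + 8106 + 171 = 8835
link = 8661/8835 = 0.980306
Link 2017→2018:
ΣP(2018)Q(2017) = 2×254 + 1253×7 + 3×65 = 508 + 8771 + 195 = 9474
ΣP(2017)Q(2017) = 2×254 + 1125×7 + 4×65 = 508 + 7875 + 260 = 8643
link = 9474/8643 = 1.096147
Chained index = 100 × 0.980306 × 1.096147 = 107.4559

107.46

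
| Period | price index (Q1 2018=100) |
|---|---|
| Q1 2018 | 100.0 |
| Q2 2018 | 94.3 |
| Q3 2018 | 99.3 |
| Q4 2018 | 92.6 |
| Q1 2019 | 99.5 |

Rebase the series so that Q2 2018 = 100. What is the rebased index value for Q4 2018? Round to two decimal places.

Rebased(Q4 2018) = 92.6 / 94.3 × 100 = 98.1972

98.20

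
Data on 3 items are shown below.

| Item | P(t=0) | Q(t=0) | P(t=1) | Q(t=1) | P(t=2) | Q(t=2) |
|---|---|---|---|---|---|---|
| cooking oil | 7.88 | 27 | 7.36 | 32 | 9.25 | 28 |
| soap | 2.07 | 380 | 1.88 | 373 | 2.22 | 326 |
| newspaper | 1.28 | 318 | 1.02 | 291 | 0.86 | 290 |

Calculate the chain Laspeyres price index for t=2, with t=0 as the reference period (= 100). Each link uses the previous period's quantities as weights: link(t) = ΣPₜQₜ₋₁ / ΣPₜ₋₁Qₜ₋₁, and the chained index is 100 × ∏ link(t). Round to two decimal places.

Link t=0→t=1:
ΣP(t=1)Q(t=0) = 7.36×27 + 1.88×380 + 1.02×318 = 198.72 + 714.4 + 324.36 = 1237.48
ΣP(t=0)Q(t=0) = 7.88×27 + 2.07×380 + 1.28×318 = 212.76 + 786.6 + 407.04 = 1406.4
link = 1237.48/1406.4 = 0.879892
Link t=1→t=2:
ΣP(t=2)Q(t=1) = 9.25×32 + 2.22×373 + 0.86×291 = 296 + 828.06 + 250.26 = 1374.32
ΣP(t=1)Q(t=1) = 7.36×32 + 1.88×373 + 1.02×291 = 235.52 + 701.24 + 296.82 = 1233.58
link = 1374.32/1233.58 = 1.114091
Chained index = 100 × 0.879892 × 1.114091 = 98.0279

98.03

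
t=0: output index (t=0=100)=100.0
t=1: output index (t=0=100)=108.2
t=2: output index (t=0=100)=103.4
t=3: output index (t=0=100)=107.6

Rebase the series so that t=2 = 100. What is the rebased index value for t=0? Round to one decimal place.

96.7

Rebased(t=0) = 100.0 / 103.4 × 100 = 96.7118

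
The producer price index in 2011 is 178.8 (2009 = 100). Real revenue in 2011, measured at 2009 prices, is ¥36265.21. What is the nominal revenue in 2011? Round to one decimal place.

64842.2

Nominal = Real × (Index/100) = 36265.21 × (178.8/100)
        = 36265.21 × 1.788 = 64842.1955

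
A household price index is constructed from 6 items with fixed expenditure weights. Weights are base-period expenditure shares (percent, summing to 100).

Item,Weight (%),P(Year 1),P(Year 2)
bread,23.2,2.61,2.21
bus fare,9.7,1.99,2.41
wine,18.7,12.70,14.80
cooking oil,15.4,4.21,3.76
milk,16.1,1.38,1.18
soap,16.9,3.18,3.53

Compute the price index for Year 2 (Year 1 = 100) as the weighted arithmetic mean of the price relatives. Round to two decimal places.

bread: 23.2 × (2.21/2.61) = 23.2 × 0.846743 = 19.6444
bus fare: 9.7 × (2.41/1.99) = 9.7 × 1.211055 = 11.7472
wine: 18.7 × (14.80/12.70) = 18.7 × 1.165354 = 21.7921
cooking oil: 15.4 × (3.76/4.21) = 15.4 × 0.893112 = 13.7539
milk: 16.1 × (1.18/1.38) = 16.1 × 0.855072 = 13.7667
soap: 16.9 × (3.53/3.18) = 16.9 × 1.110063 = 18.7601
Index = Σ wᵢ·(p₁ᵢ/p₀ᵢ) = 19.6444 + 11.7472 + 21.7921 + 13.7539 + 13.7667 + 18.7601 = 99.4645

99.46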